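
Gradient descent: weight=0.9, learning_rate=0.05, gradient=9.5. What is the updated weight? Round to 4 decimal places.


w_new = w_old - lr * gradient
= 0.9 - 0.05 * 9.5
= 0.9 - (0.475)
= 0.4250

0.4250


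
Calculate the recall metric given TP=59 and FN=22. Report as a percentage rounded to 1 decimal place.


Recall = TP / (TP + FN) * 100
= 59 / (59 + 22)
= 59 / 81
= 0.7284
= 72.8%

72.8


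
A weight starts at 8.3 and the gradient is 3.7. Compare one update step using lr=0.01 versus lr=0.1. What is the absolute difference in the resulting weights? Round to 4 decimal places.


With lr=0.01: w_new = 8.3 - 0.01 * 3.7 = 8.263
With lr=0.1: w_new = 8.3 - 0.1 * 3.7 = 7.93
Absolute difference = |8.263 - 7.93|
= 0.3330

0.3330


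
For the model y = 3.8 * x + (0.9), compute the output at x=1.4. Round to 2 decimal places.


y = 3.8 * 1.4 + (0.9)
= 5.32 + (0.9)
= 6.22

6.22


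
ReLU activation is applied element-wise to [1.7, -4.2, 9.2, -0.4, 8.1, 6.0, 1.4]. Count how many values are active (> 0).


ReLU(x) = max(0, x) for each element:
ReLU(1.7) = 1.7
ReLU(-4.2) = 0
ReLU(9.2) = 9.2
ReLU(-0.4) = 0
ReLU(8.1) = 8.1
ReLU(6.0) = 6.0
ReLU(1.4) = 1.4
Active neurons (>0): 5

5


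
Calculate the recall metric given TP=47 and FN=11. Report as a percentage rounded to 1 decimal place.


Recall = TP / (TP + FN) * 100
= 47 / (47 + 11)
= 47 / 58
= 0.8103
= 81.0%

81.0


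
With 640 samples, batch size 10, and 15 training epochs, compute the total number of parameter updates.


Iterations per epoch = 640 / 10 = 64
Total updates = iterations_per_epoch * epochs
= 64 * 15
= 960

960


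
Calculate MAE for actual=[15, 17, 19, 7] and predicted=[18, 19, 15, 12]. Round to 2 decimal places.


Absolute errors: [3, 2, 4, 5]
Sum of absolute errors = 14
MAE = 14 / 4 = 3.50

3.50


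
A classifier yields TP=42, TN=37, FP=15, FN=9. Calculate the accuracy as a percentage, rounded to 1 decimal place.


Accuracy = (TP + TN) / (TP + TN + FP + FN) * 100
= (42 + 37) / (42 + 37 + 15 + 9)
= 79 / 103
= 0.767
= 76.7%

76.7


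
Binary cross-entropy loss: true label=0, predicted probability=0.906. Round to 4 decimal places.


For y=0: Loss = -log(1-p)
= -log(1 - 0.906)
= -log(0.094)
= -(-2.3645)
= 2.3645

2.3645


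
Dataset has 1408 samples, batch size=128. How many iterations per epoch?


Iterations per epoch = dataset_size / batch_size
= 1408 / 128
= 11

11


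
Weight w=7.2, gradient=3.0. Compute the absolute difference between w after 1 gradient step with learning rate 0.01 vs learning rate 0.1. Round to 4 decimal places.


With lr=0.01: w_new = 7.2 - 0.01 * 3.0 = 7.17
With lr=0.1: w_new = 7.2 - 0.1 * 3.0 = 6.9
Absolute difference = |7.17 - 6.9|
= 0.2700

0.2700


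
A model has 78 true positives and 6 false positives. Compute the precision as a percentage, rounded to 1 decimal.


Precision = TP / (TP + FP) * 100
= 78 / (78 + 6)
= 78 / 84
= 0.9286
= 92.9%

92.9


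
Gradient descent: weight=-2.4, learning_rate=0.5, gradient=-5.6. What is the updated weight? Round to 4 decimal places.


w_new = w_old - lr * gradient
= -2.4 - 0.5 * -5.6
= -2.4 - (-2.8)
= 0.4000

0.4000


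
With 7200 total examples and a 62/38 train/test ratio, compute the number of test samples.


Train samples = 7200 * 62% = 4464
Test samples = 7200 - 4464
= 2736

2736


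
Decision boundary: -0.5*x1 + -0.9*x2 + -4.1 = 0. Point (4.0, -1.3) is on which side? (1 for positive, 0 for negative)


Compute -0.5 * 4.0 + -0.9 * -1.3 + -4.1
= -2.0 + 1.17 + -4.1
= -4.93
Since -4.93 < 0, the point is on the negative side.

0


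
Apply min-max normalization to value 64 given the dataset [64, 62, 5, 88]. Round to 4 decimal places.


Min = 5, Max = 88
Range = 88 - 5 = 83
Scaled = (x - min) / (max - min)
= (64 - 5) / 83
= 59 / 83
= 0.7108

0.7108


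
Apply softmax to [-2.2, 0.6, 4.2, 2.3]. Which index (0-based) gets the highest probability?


Softmax is a monotonic transformation, so it preserves the argmax.
We need to find the index of the maximum logit.
Index 0: -2.2
Index 1: 0.6
Index 2: 4.2
Index 3: 2.3
Maximum logit = 4.2 at index 2

2


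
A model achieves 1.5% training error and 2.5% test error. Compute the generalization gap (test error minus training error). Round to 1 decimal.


Generalization gap = test_error - train_error
= 2.5 - 1.5
= 1.0%
A small gap suggests good generalization.

1.0


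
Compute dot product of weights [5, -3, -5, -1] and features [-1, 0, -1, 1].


Element-wise products:
5 * -1 = -5
-3 * 0 = 0
-5 * -1 = 5
-1 * 1 = -1
Sum = -5 + 0 + 5 + -1
= -1

-1


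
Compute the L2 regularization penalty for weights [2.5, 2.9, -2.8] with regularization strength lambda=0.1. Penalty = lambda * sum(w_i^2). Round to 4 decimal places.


Squaring each weight:
2.5^2 = 6.25
2.9^2 = 8.41
(-2.8)^2 = 7.84
Sum of squares = 22.5
Penalty = 0.1 * 22.5 = 2.2500

2.2500


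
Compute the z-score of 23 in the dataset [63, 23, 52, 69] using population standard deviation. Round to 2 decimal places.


Mean = (63 + 23 + 52 + 69) / 4 = 51.75
Variance = sum((x_i - mean)^2) / n = 312.6875
Std = sqrt(312.6875) = 17.683
Z = (x - mean) / std
= (23 - 51.75) / 17.683
= -28.75 / 17.683
= -1.63

-1.63


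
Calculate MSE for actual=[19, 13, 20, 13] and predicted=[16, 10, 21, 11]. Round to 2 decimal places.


Differences: [3, 3, -1, 2]
Squared errors: [9, 9, 1, 4]
Sum of squared errors = 23
MSE = 23 / 4 = 5.75

5.75


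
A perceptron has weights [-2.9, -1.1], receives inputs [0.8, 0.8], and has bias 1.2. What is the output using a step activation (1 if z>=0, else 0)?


z = w . x + b
= -2.9*0.8 + -1.1*0.8 + 1.2
= -2.32 + -0.88 + 1.2
= -3.2 + 1.2
= -2.0
Since z = -2.0 < 0, output = 0

0


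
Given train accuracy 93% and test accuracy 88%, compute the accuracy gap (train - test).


Gap = train_accuracy - test_accuracy
= 93 - 88
= 5%
This moderate gap may indicate mild overfitting.

5


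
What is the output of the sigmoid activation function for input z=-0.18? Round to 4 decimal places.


sigmoid(z) = 1 / (1 + exp(-z))
exp(-(-0.18)) = exp(0.18) = 1.1972
1 + 1.1972 = 2.1972
1 / 2.1972 = 0.4551

0.4551


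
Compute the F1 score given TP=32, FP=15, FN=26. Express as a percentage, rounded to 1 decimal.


Precision = TP / (TP + FP) = 32 / 47 = 0.6809
Recall = TP / (TP + FN) = 32 / 58 = 0.5517
F1 = 2 * P * R / (P + R)
= 2 * 0.6809 * 0.5517 / (0.6809 + 0.5517)
= 0.7513 / 1.2326
= 0.6095
As percentage: 61.0%

61.0


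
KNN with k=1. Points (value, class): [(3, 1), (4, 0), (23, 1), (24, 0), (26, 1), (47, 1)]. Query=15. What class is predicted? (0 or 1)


Distances from query 15:
Point 23 (class 1): distance = 8
K=1 nearest neighbors: classes = [1]
Votes for class 1: 1 / 1
Majority vote => class 1

1


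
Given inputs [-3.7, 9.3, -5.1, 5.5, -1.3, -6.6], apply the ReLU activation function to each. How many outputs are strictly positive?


ReLU(x) = max(0, x) for each element:
ReLU(-3.7) = 0
ReLU(9.3) = 9.3
ReLU(-5.1) = 0
ReLU(5.5) = 5.5
ReLU(-1.3) = 0
ReLU(-6.6) = 0
Active neurons (>0): 2

2


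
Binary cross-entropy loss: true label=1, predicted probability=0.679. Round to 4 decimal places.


For y=1: Loss = -log(p)
= -log(0.679)
= -(-0.3871)
= 0.3871

0.3871


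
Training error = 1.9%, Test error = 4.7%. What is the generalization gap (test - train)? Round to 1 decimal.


Generalization gap = test_error - train_error
= 4.7 - 1.9
= 2.8%
A moderate gap.

2.8


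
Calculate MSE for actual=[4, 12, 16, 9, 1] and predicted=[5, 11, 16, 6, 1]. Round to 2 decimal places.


Differences: [-1, 1, 0, 3, 0]
Squared errors: [1, 1, 0, 9, 0]
Sum of squared errors = 11
MSE = 11 / 5 = 2.20

2.20


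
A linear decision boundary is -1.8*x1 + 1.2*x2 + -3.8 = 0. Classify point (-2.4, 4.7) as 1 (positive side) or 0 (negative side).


Compute -1.8 * -2.4 + 1.2 * 4.7 + -3.8
= 4.32 + 5.64 + -3.8
= 6.16
Since 6.16 >= 0, the point is on the positive side.

1


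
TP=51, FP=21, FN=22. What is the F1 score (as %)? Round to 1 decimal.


Precision = TP / (TP + FP) = 51 / 72 = 0.7083
Recall = TP / (TP + FN) = 51 / 73 = 0.6986
F1 = 2 * P * R / (P + R)
= 2 * 0.7083 * 0.6986 / (0.7083 + 0.6986)
= 0.9897 / 1.407
= 0.7034
As percentage: 70.3%

70.3


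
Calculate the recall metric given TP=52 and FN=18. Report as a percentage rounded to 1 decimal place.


Recall = TP / (TP + FN) * 100
= 52 / (52 + 18)
= 52 / 70
= 0.7429
= 74.3%

74.3


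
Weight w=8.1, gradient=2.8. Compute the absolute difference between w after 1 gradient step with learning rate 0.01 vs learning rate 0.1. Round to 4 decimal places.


With lr=0.01: w_new = 8.1 - 0.01 * 2.8 = 8.072
With lr=0.1: w_new = 8.1 - 0.1 * 2.8 = 7.82
Absolute difference = |8.072 - 7.82|
= 0.2520

0.2520


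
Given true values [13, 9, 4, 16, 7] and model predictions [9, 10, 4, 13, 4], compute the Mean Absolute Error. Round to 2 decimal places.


Absolute errors: [4, 1, 0, 3, 3]
Sum of absolute errors = 11
MAE = 11 / 5 = 2.20

2.20


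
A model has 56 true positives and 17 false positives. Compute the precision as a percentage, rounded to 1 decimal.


Precision = TP / (TP + FP) * 100
= 56 / (56 + 17)
= 56 / 73
= 0.7671
= 76.7%

76.7


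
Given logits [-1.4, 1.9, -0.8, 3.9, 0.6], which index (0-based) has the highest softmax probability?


Softmax is a monotonic transformation, so it preserves the argmax.
We need to find the index of the maximum logit.
Index 0: -1.4
Index 1: 1.9
Index 2: -0.8
Index 3: 3.9
Index 4: 0.6
Maximum logit = 3.9 at index 3

3


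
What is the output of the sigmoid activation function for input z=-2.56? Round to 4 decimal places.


sigmoid(z) = 1 / (1 + exp(-z))
exp(-(-2.56)) = exp(2.56) = 12.9358
1 + 12.9358 = 13.9358
1 / 13.9358 = 0.0718

0.0718


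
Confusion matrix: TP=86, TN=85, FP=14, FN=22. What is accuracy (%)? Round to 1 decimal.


Accuracy = (TP + TN) / (TP + TN + FP + FN) * 100
= (86 + 85) / (86 + 85 + 14 + 22)
= 171 / 207
= 0.8261
= 82.6%

82.6


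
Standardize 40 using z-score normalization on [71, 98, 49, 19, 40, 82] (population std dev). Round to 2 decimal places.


Mean = (71 + 98 + 49 + 19 + 40 + 82) / 6 = 59.8333
Variance = sum((x_i - mean)^2) / n = 708.4722
Std = sqrt(708.4722) = 26.6171
Z = (x - mean) / std
= (40 - 59.8333) / 26.6171
= -19.8333 / 26.6171
= -0.75

-0.75


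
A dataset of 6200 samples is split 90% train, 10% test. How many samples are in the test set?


Train samples = 6200 * 90% = 5580
Test samples = 6200 - 5580
= 620

620


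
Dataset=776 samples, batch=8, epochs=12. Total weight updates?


Iterations per epoch = 776 / 8 = 97
Total updates = iterations_per_epoch * epochs
= 97 * 12
= 1164

1164


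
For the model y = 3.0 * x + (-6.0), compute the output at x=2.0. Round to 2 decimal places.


y = 3.0 * 2.0 + (-6.0)
= 6.0 + (-6.0)
= 0.00

0.00


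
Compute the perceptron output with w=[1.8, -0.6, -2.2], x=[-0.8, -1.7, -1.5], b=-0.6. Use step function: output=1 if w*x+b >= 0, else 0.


z = w . x + b
= 1.8*-0.8 + -0.6*-1.7 + -2.2*-1.5 + -0.6
= -1.44 + 1.02 + 3.3 + -0.6
= 2.88 + -0.6
= 2.28
Since z = 2.28 >= 0, output = 1

1


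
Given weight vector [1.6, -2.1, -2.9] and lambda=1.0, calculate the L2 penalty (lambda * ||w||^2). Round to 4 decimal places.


Squaring each weight:
1.6^2 = 2.56
(-2.1)^2 = 4.41
(-2.9)^2 = 8.41
Sum of squares = 15.38
Penalty = 1.0 * 15.38 = 15.3800

15.3800


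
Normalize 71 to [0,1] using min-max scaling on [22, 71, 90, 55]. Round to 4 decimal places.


Min = 22, Max = 90
Range = 90 - 22 = 68
Scaled = (x - min) / (max - min)
= (71 - 22) / 68
= 49 / 68
= 0.7206

0.7206


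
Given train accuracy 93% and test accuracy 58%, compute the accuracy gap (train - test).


Gap = train_accuracy - test_accuracy
= 93 - 58
= 35%
This large gap strongly indicates overfitting.

35


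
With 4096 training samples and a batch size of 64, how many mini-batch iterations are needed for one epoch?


Iterations per epoch = dataset_size / batch_size
= 4096 / 64
= 64

64


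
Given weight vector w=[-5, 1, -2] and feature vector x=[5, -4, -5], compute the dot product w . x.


Element-wise products:
-5 * 5 = -25
1 * -4 = -4
-2 * -5 = 10
Sum = -25 + -4 + 10
= -19

-19


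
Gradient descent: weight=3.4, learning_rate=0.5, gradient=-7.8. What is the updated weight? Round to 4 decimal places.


w_new = w_old - lr * gradient
= 3.4 - 0.5 * -7.8
= 3.4 - (-3.9)
= 7.3000

7.3000


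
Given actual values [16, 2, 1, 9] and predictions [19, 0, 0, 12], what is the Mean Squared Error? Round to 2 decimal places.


Differences: [-3, 2, 1, -3]
Squared errors: [9, 4, 1, 9]
Sum of squared errors = 23
MSE = 23 / 4 = 5.75

5.75


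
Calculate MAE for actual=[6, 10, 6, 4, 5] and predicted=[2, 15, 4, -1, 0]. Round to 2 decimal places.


Absolute errors: [4, 5, 2, 5, 5]
Sum of absolute errors = 21
MAE = 21 / 5 = 4.20

4.20


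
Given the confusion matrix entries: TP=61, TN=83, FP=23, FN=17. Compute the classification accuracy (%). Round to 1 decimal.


Accuracy = (TP + TN) / (TP + TN + FP + FN) * 100
= (61 + 83) / (61 + 83 + 23 + 17)
= 144 / 184
= 0.7826
= 78.3%

78.3


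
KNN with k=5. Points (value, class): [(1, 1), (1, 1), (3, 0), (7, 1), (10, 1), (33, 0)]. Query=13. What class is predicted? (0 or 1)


Distances from query 13:
Point 10 (class 1): distance = 3
Point 7 (class 1): distance = 6
Point 3 (class 0): distance = 10
Point 1 (class 1): distance = 12
Point 1 (class 1): distance = 12
K=5 nearest neighbors: classes = [1, 1, 0, 1, 1]
Votes for class 1: 4 / 5
Majority vote => class 1

1


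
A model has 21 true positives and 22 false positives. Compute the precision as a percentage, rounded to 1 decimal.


Precision = TP / (TP + FP) * 100
= 21 / (21 + 22)
= 21 / 43
= 0.4884
= 48.8%

48.8


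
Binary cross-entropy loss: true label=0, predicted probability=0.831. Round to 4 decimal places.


For y=0: Loss = -log(1-p)
= -log(1 - 0.831)
= -log(0.169)
= -(-1.7779)
= 1.7779

1.7779


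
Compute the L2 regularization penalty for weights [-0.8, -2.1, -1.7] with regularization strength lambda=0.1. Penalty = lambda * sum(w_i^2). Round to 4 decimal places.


Squaring each weight:
(-0.8)^2 = 0.64
(-2.1)^2 = 4.41
(-1.7)^2 = 2.89
Sum of squares = 7.94
Penalty = 0.1 * 7.94 = 0.7940

0.7940


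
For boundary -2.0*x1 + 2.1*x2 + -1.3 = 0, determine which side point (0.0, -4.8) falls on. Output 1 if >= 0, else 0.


Compute -2.0 * 0.0 + 2.1 * -4.8 + -1.3
= -0.0 + -10.08 + -1.3
= -11.38
Since -11.38 < 0, the point is on the negative side.

0


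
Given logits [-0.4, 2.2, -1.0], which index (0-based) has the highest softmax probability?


Softmax is a monotonic transformation, so it preserves the argmax.
We need to find the index of the maximum logit.
Index 0: -0.4
Index 1: 2.2
Index 2: -1.0
Maximum logit = 2.2 at index 1

1


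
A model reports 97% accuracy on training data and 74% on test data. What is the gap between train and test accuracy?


Gap = train_accuracy - test_accuracy
= 97 - 74
= 23%
This large gap strongly indicates overfitting.

23


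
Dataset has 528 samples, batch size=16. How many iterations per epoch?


Iterations per epoch = dataset_size / batch_size
= 528 / 16
= 33

33


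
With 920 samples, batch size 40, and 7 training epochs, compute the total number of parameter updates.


Iterations per epoch = 920 / 40 = 23
Total updates = iterations_per_epoch * epochs
= 23 * 7
= 161

161


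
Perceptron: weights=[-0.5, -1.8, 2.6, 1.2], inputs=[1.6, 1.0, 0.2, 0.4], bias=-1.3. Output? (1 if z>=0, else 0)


z = w . x + b
= -0.5*1.6 + -1.8*1.0 + 2.6*0.2 + 1.2*0.4 + -1.3
= -0.8 + -1.8 + 0.52 + 0.48 + -1.3
= -1.6 + -1.3
= -2.9
Since z = -2.9 < 0, output = 0

0


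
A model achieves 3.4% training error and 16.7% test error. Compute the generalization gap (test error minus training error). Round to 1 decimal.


Generalization gap = test_error - train_error
= 16.7 - 3.4
= 13.3%
A large gap suggests overfitting.

13.3


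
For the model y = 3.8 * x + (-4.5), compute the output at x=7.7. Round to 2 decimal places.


y = 3.8 * 7.7 + (-4.5)
= 29.26 + (-4.5)
= 24.76

24.76


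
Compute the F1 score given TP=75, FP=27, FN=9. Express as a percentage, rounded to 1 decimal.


Precision = TP / (TP + FP) = 75 / 102 = 0.7353
Recall = TP / (TP + FN) = 75 / 84 = 0.8929
F1 = 2 * P * R / (P + R)
= 2 * 0.7353 * 0.8929 / (0.7353 + 0.8929)
= 1.313 / 1.6282
= 0.8065
As percentage: 80.6%

80.6


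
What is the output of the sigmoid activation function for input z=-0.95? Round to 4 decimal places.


sigmoid(z) = 1 / (1 + exp(-z))
exp(-(-0.95)) = exp(0.95) = 2.5857
1 + 2.5857 = 3.5857
1 / 3.5857 = 0.2789

0.2789


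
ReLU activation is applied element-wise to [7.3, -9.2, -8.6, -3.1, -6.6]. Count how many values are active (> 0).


ReLU(x) = max(0, x) for each element:
ReLU(7.3) = 7.3
ReLU(-9.2) = 0
ReLU(-8.6) = 0
ReLU(-3.1) = 0
ReLU(-6.6) = 0
Active neurons (>0): 1

1


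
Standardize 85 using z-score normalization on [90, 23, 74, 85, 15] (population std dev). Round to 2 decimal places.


Mean = (90 + 23 + 74 + 85 + 15) / 5 = 57.4
Variance = sum((x_i - mean)^2) / n = 1016.24
Std = sqrt(1016.24) = 31.8785
Z = (x - mean) / std
= (85 - 57.4) / 31.8785
= 27.6 / 31.8785
= 0.87

0.87


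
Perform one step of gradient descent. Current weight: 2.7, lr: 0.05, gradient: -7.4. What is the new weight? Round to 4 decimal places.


w_new = w_old - lr * gradient
= 2.7 - 0.05 * -7.4
= 2.7 - (-0.37)
= 3.0700

3.0700


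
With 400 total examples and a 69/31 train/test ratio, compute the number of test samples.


Train samples = 400 * 69% = 276
Test samples = 400 - 276
= 124

124


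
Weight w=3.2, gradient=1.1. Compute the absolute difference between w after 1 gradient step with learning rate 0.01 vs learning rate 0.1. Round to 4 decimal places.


With lr=0.01: w_new = 3.2 - 0.01 * 1.1 = 3.189
With lr=0.1: w_new = 3.2 - 0.1 * 1.1 = 3.09
Absolute difference = |3.189 - 3.09|
= 0.0990

0.0990


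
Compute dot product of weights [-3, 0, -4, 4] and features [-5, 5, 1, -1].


Element-wise products:
-3 * -5 = 15
0 * 5 = 0
-4 * 1 = -4
4 * -1 = -4
Sum = 15 + 0 + -4 + -4
= 7

7


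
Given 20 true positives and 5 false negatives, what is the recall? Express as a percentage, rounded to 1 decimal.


Recall = TP / (TP + FN) * 100
= 20 / (20 + 5)
= 20 / 25
= 0.8
= 80.0%

80.0


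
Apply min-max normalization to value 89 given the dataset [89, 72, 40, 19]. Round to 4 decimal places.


Min = 19, Max = 89
Range = 89 - 19 = 70
Scaled = (x - min) / (max - min)
= (89 - 19) / 70
= 70 / 70
= 1.0000

1.0000


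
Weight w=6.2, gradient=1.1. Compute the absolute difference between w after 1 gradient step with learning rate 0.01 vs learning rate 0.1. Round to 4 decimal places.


With lr=0.01: w_new = 6.2 - 0.01 * 1.1 = 6.189
With lr=0.1: w_new = 6.2 - 0.1 * 1.1 = 6.09
Absolute difference = |6.189 - 6.09|
= 0.0990

0.0990


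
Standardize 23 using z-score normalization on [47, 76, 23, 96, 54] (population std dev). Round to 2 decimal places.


Mean = (47 + 76 + 23 + 96 + 54) / 5 = 59.2
Variance = sum((x_i - mean)^2) / n = 624.56
Std = sqrt(624.56) = 24.9912
Z = (x - mean) / std
= (23 - 59.2) / 24.9912
= -36.2 / 24.9912
= -1.45

-1.45


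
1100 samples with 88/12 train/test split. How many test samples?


Train samples = 1100 * 88% = 968
Test samples = 1100 - 968
= 132

132


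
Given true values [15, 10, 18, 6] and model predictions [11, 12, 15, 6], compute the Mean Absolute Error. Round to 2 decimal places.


Absolute errors: [4, 2, 3, 0]
Sum of absolute errors = 9
MAE = 9 / 4 = 2.25

2.25


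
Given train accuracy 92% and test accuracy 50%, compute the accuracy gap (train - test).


Gap = train_accuracy - test_accuracy
= 92 - 50
= 42%
This large gap strongly indicates overfitting.

42


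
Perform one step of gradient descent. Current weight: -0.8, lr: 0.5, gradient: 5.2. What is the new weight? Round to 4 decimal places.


w_new = w_old - lr * gradient
= -0.8 - 0.5 * 5.2
= -0.8 - (2.6)
= -3.4000

-3.4000


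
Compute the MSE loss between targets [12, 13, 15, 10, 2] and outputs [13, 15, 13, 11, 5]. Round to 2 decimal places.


Differences: [-1, -2, 2, -1, -3]
Squared errors: [1, 4, 4, 1, 9]
Sum of squared errors = 19
MSE = 19 / 5 = 3.80

3.80


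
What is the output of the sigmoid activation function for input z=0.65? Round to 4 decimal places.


sigmoid(z) = 1 / (1 + exp(-z))
exp(-(0.65)) = exp(-0.65) = 0.522
1 + 0.522 = 1.522
1 / 1.522 = 0.6570

0.6570


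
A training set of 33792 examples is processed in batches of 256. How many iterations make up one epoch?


Iterations per epoch = dataset_size / batch_size
= 33792 / 256
= 132

132


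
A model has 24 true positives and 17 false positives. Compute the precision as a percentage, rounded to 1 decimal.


Precision = TP / (TP + FP) * 100
= 24 / (24 + 17)
= 24 / 41
= 0.5854
= 58.5%

58.5


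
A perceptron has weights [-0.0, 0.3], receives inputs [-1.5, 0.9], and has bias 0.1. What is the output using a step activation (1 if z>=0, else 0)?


z = w . x + b
= -0.0*-1.5 + 0.3*0.9 + 0.1
= 0.0 + 0.27 + 0.1
= 0.27 + 0.1
= 0.37
Since z = 0.37 >= 0, output = 1

1


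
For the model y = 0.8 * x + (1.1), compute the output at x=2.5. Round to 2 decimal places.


y = 0.8 * 2.5 + (1.1)
= 2.0 + (1.1)
= 3.10

3.10


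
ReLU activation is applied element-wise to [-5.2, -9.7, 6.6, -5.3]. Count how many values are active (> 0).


ReLU(x) = max(0, x) for each element:
ReLU(-5.2) = 0
ReLU(-9.7) = 0
ReLU(6.6) = 6.6
ReLU(-5.3) = 0
Active neurons (>0): 1

1


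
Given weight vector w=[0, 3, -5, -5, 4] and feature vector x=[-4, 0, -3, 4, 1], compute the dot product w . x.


Element-wise products:
0 * -4 = 0
3 * 0 = 0
-5 * -3 = 15
-5 * 4 = -20
4 * 1 = 4
Sum = 0 + 0 + 15 + -20 + 4
= -1

-1


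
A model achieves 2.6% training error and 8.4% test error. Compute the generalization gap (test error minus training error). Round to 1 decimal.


Generalization gap = test_error - train_error
= 8.4 - 2.6
= 5.8%
A moderate gap.

5.8


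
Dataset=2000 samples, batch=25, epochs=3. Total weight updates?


Iterations per epoch = 2000 / 25 = 80
Total updates = iterations_per_epoch * epochs
= 80 * 3
= 240

240


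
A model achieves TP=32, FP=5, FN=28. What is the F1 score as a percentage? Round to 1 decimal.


Precision = TP / (TP + FP) = 32 / 37 = 0.8649
Recall = TP / (TP + FN) = 32 / 60 = 0.5333
F1 = 2 * P * R / (P + R)
= 2 * 0.8649 * 0.5333 / (0.8649 + 0.5333)
= 0.9225 / 1.3982
= 0.6598
As percentage: 66.0%

66.0


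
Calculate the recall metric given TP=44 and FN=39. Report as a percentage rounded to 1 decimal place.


Recall = TP / (TP + FN) * 100
= 44 / (44 + 39)
= 44 / 83
= 0.5301
= 53.0%

53.0


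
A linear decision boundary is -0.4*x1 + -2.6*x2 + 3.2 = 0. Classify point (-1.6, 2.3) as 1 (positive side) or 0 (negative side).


Compute -0.4 * -1.6 + -2.6 * 2.3 + 3.2
= 0.64 + -5.98 + 3.2
= -2.14
Since -2.14 < 0, the point is on the negative side.

0


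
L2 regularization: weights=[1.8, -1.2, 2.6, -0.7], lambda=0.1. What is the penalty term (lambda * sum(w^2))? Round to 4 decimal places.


Squaring each weight:
1.8^2 = 3.24
(-1.2)^2 = 1.44
2.6^2 = 6.76
(-0.7)^2 = 0.49
Sum of squares = 11.93
Penalty = 0.1 * 11.93 = 1.1930

1.1930


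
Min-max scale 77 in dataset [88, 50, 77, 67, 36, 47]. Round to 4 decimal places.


Min = 36, Max = 88
Range = 88 - 36 = 52
Scaled = (x - min) / (max - min)
= (77 - 36) / 52
= 41 / 52
= 0.7885

0.7885


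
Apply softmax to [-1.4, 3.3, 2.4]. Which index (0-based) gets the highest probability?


Softmax is a monotonic transformation, so it preserves the argmax.
We need to find the index of the maximum logit.
Index 0: -1.4
Index 1: 3.3
Index 2: 2.4
Maximum logit = 3.3 at index 1

1


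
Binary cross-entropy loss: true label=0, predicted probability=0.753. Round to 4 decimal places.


For y=0: Loss = -log(1-p)
= -log(1 - 0.753)
= -log(0.247)
= -(-1.3984)
= 1.3984

1.3984


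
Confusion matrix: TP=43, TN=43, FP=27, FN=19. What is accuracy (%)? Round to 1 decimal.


Accuracy = (TP + TN) / (TP + TN + FP + FN) * 100
= (43 + 43) / (43 + 43 + 27 + 19)
= 86 / 132
= 0.6515
= 65.2%

65.2


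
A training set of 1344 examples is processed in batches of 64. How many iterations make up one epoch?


Iterations per epoch = dataset_size / batch_size
= 1344 / 64
= 21

21


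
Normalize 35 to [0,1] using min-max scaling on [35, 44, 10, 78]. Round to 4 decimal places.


Min = 10, Max = 78
Range = 78 - 10 = 68
Scaled = (x - min) / (max - min)
= (35 - 10) / 68
= 25 / 68
= 0.3676

0.3676


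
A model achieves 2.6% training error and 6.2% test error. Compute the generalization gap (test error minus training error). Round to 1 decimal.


Generalization gap = test_error - train_error
= 6.2 - 2.6
= 3.6%
A moderate gap.

3.6


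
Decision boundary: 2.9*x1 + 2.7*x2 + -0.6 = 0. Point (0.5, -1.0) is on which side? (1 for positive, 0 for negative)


Compute 2.9 * 0.5 + 2.7 * -1.0 + -0.6
= 1.45 + -2.7 + -0.6
= -1.85
Since -1.85 < 0, the point is on the negative side.

0


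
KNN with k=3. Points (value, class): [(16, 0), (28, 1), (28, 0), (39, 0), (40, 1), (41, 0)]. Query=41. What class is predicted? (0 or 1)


Distances from query 41:
Point 41 (class 0): distance = 0
Point 40 (class 1): distance = 1
Point 39 (class 0): distance = 2
K=3 nearest neighbors: classes = [0, 1, 0]
Votes for class 1: 1 / 3
Majority vote => class 0

0


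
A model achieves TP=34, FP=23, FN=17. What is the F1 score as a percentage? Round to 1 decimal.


Precision = TP / (TP + FP) = 34 / 57 = 0.5965
Recall = TP / (TP + FN) = 34 / 51 = 0.6667
F1 = 2 * P * R / (P + R)
= 2 * 0.5965 * 0.6667 / (0.5965 + 0.6667)
= 0.7953 / 1.2632
= 0.6296
As percentage: 63.0%

63.0


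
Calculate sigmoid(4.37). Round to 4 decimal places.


sigmoid(z) = 1 / (1 + exp(-z))
exp(-(4.37)) = exp(-4.37) = 0.0127
1 + 0.0127 = 1.0127
1 / 1.0127 = 0.9875

0.9875


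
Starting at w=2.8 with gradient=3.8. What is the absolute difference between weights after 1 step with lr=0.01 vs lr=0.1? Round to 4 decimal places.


With lr=0.01: w_new = 2.8 - 0.01 * 3.8 = 2.762
With lr=0.1: w_new = 2.8 - 0.1 * 3.8 = 2.42
Absolute difference = |2.762 - 2.42|
= 0.3420

0.3420


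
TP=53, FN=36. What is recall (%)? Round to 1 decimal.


Recall = TP / (TP + FN) * 100
= 53 / (53 + 36)
= 53 / 89
= 0.5955
= 59.6%

59.6


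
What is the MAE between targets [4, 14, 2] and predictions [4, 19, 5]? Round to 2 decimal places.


Absolute errors: [0, 5, 3]
Sum of absolute errors = 8
MAE = 8 / 3 = 2.67

2.67


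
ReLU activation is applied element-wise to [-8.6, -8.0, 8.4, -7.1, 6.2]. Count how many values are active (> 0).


ReLU(x) = max(0, x) for each element:
ReLU(-8.6) = 0
ReLU(-8.0) = 0
ReLU(8.4) = 8.4
ReLU(-7.1) = 0
ReLU(6.2) = 6.2
Active neurons (>0): 2

2


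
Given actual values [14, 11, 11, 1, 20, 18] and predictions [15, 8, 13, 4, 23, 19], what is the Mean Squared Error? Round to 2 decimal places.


Differences: [-1, 3, -2, -3, -3, -1]
Squared errors: [1, 9, 4, 9, 9, 1]
Sum of squared errors = 33
MSE = 33 / 6 = 5.50

5.50


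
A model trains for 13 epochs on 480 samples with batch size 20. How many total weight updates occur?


Iterations per epoch = 480 / 20 = 24
Total updates = iterations_per_epoch * epochs
= 24 * 13
= 312

312


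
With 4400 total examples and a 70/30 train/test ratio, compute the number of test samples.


Train samples = 4400 * 70% = 3080
Test samples = 4400 - 3080
= 1320

1320


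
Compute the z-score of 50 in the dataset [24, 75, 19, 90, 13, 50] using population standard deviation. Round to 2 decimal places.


Mean = (24 + 75 + 19 + 90 + 13 + 50) / 6 = 45.1667
Variance = sum((x_i - mean)^2) / n = 848.4722
Std = sqrt(848.4722) = 29.1285
Z = (x - mean) / std
= (50 - 45.1667) / 29.1285
= 4.8333 / 29.1285
= 0.17

0.17


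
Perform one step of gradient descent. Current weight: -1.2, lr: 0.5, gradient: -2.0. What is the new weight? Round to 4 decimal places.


w_new = w_old - lr * gradient
= -1.2 - 0.5 * -2.0
= -1.2 - (-1.0)
= -0.2000

-0.2000


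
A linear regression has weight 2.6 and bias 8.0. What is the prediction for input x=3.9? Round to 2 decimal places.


y = 2.6 * 3.9 + (8.0)
= 10.14 + (8.0)
= 18.14

18.14


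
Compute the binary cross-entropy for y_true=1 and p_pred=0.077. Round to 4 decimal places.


For y=1: Loss = -log(p)
= -log(0.077)
= -(-2.5639)
= 2.5639

2.5639


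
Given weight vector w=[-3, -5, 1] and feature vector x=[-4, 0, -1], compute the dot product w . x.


Element-wise products:
-3 * -4 = 12
-5 * 0 = 0
1 * -1 = -1
Sum = 12 + 0 + -1
= 11

11


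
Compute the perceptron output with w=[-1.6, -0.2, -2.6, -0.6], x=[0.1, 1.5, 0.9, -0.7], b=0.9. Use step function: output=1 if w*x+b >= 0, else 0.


z = w . x + b
= -1.6*0.1 + -0.2*1.5 + -2.6*0.9 + -0.6*-0.7 + 0.9
= -0.16 + -0.3 + -2.34 + 0.42 + 0.9
= -2.38 + 0.9
= -1.48
Since z = -1.48 < 0, output = 0

0


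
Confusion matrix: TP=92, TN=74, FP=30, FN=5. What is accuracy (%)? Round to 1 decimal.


Accuracy = (TP + TN) / (TP + TN + FP + FN) * 100
= (92 + 74) / (92 + 74 + 30 + 5)
= 166 / 201
= 0.8259
= 82.6%

82.6


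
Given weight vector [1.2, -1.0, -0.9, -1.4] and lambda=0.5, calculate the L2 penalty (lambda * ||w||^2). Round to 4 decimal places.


Squaring each weight:
1.2^2 = 1.44
(-1.0)^2 = 1.0
(-0.9)^2 = 0.81
(-1.4)^2 = 1.96
Sum of squares = 5.21
Penalty = 0.5 * 5.21 = 2.6050

2.6050


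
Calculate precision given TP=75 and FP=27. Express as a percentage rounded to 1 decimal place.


Precision = TP / (TP + FP) * 100
= 75 / (75 + 27)
= 75 / 102
= 0.7353
= 73.5%

73.5


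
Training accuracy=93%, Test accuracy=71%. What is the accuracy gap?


Gap = train_accuracy - test_accuracy
= 93 - 71
= 22%
This large gap strongly indicates overfitting.

22


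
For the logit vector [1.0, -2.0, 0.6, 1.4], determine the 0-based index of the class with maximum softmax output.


Softmax is a monotonic transformation, so it preserves the argmax.
We need to find the index of the maximum logit.
Index 0: 1.0
Index 1: -2.0
Index 2: 0.6
Index 3: 1.4
Maximum logit = 1.4 at index 3

3


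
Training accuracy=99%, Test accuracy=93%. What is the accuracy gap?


Gap = train_accuracy - test_accuracy
= 99 - 93
= 6%
This moderate gap may indicate mild overfitting.

6


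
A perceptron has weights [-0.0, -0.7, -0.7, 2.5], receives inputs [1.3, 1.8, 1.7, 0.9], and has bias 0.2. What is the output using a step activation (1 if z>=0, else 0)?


z = w . x + b
= -0.0*1.3 + -0.7*1.8 + -0.7*1.7 + 2.5*0.9 + 0.2
= -0.0 + -1.26 + -1.19 + 2.25 + 0.2
= -0.2 + 0.2
= 0.0
Since z = 0.0 >= 0, output = 1

1


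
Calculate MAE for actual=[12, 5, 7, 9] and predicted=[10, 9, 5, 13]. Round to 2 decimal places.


Absolute errors: [2, 4, 2, 4]
Sum of absolute errors = 12
MAE = 12 / 4 = 3.00

3.00


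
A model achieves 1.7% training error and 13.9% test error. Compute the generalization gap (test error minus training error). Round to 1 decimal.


Generalization gap = test_error - train_error
= 13.9 - 1.7
= 12.2%
A large gap suggests overfitting.

12.2


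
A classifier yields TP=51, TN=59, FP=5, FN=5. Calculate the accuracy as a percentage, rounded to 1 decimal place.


Accuracy = (TP + TN) / (TP + TN + FP + FN) * 100
= (51 + 59) / (51 + 59 + 5 + 5)
= 110 / 120
= 0.9167
= 91.7%

91.7


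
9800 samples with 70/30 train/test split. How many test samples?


Train samples = 9800 * 70% = 6860
Test samples = 9800 - 6860
= 2940

2940


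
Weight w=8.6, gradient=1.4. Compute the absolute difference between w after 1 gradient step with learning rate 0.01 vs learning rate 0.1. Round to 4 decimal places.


With lr=0.01: w_new = 8.6 - 0.01 * 1.4 = 8.586
With lr=0.1: w_new = 8.6 - 0.1 * 1.4 = 8.46
Absolute difference = |8.586 - 8.46|
= 0.1260

0.1260


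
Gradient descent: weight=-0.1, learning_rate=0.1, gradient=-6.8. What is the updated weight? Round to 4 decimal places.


w_new = w_old - lr * gradient
= -0.1 - 0.1 * -6.8
= -0.1 - (-0.68)
= 0.5800

0.5800


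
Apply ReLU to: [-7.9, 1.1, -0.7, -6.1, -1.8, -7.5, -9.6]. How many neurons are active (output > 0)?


ReLU(x) = max(0, x) for each element:
ReLU(-7.9) = 0
ReLU(1.1) = 1.1
ReLU(-0.7) = 0
ReLU(-6.1) = 0
ReLU(-1.8) = 0
ReLU(-7.5) = 0
ReLU(-9.6) = 0
Active neurons (>0): 1

1


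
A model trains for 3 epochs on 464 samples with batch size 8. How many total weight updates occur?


Iterations per epoch = 464 / 8 = 58
Total updates = iterations_per_epoch * epochs
= 58 * 3
= 174

174


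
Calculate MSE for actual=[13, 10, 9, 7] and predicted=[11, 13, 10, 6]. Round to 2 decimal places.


Differences: [2, -3, -1, 1]
Squared errors: [4, 9, 1, 1]
Sum of squared errors = 15
MSE = 15 / 4 = 3.75

3.75


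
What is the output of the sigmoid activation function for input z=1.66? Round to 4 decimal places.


sigmoid(z) = 1 / (1 + exp(-z))
exp(-(1.66)) = exp(-1.66) = 0.1901
1 + 0.1901 = 1.1901
1 / 1.1901 = 0.8402

0.8402


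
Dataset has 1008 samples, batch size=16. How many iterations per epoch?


Iterations per epoch = dataset_size / batch_size
= 1008 / 16
= 63

63


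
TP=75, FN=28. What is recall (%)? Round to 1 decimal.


Recall = TP / (TP + FN) * 100
= 75 / (75 + 28)
= 75 / 103
= 0.7282
= 72.8%

72.8


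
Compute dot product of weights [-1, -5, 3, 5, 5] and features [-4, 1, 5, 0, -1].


Element-wise products:
-1 * -4 = 4
-5 * 1 = -5
3 * 5 = 15
5 * 0 = 0
5 * -1 = -5
Sum = 4 + -5 + 15 + 0 + -5
= 9

9


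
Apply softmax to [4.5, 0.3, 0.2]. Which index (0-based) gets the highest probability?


Softmax is a monotonic transformation, so it preserves the argmax.
We need to find the index of the maximum logit.
Index 0: 4.5
Index 1: 0.3
Index 2: 0.2
Maximum logit = 4.5 at index 0

0


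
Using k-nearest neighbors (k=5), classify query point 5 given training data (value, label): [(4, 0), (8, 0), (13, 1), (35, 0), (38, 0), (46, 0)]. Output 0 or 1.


Distances from query 5:
Point 4 (class 0): distance = 1
Point 8 (class 0): distance = 3
Point 13 (class 1): distance = 8
Point 35 (class 0): distance = 30
Point 38 (class 0): distance = 33
K=5 nearest neighbors: classes = [0, 0, 1, 0, 0]
Votes for class 1: 1 / 5
Majority vote => class 0

0


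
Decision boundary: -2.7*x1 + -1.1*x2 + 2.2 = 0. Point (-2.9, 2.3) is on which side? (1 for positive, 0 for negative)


Compute -2.7 * -2.9 + -1.1 * 2.3 + 2.2
= 7.83 + -2.53 + 2.2
= 7.5
Since 7.5 >= 0, the point is on the positive side.

1


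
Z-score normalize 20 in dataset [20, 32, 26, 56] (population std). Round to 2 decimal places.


Mean = (20 + 32 + 26 + 56) / 4 = 33.5
Variance = sum((x_i - mean)^2) / n = 186.75
Std = sqrt(186.75) = 13.6657
Z = (x - mean) / std
= (20 - 33.5) / 13.6657
= -13.5 / 13.6657
= -0.99

-0.99


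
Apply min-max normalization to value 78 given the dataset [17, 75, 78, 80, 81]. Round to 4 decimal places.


Min = 17, Max = 81
Range = 81 - 17 = 64
Scaled = (x - min) / (max - min)
= (78 - 17) / 64
= 61 / 64
= 0.9531

0.9531


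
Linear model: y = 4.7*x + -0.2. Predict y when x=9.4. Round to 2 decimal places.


y = 4.7 * 9.4 + (-0.2)
= 44.18 + (-0.2)
= 43.98

43.98


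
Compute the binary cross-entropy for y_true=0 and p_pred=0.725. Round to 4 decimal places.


For y=0: Loss = -log(1-p)
= -log(1 - 0.725)
= -log(0.275)
= -(-1.291)
= 1.2910

1.2910


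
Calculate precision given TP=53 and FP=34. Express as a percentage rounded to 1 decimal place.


Precision = TP / (TP + FP) * 100
= 53 / (53 + 34)
= 53 / 87
= 0.6092
= 60.9%

60.9


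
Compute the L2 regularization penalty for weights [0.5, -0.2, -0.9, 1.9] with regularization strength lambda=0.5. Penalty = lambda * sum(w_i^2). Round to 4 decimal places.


Squaring each weight:
0.5^2 = 0.25
(-0.2)^2 = 0.04
(-0.9)^2 = 0.81
1.9^2 = 3.61
Sum of squares = 4.71
Penalty = 0.5 * 4.71 = 2.3550

2.3550


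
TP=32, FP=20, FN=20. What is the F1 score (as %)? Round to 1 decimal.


Precision = TP / (TP + FP) = 32 / 52 = 0.6154
Recall = TP / (TP + FN) = 32 / 52 = 0.6154
F1 = 2 * P * R / (P + R)
= 2 * 0.6154 * 0.6154 / (0.6154 + 0.6154)
= 0.7574 / 1.2308
= 0.6154
As percentage: 61.5%

61.5


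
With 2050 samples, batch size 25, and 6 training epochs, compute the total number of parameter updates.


Iterations per epoch = 2050 / 25 = 82
Total updates = iterations_per_epoch * epochs
= 82 * 6
= 492

492


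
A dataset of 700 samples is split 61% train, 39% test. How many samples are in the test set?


Train samples = 700 * 61% = 427
Test samples = 700 - 427
= 273

273


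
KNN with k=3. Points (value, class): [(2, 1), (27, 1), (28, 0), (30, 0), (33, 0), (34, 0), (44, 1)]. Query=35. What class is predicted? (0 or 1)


Distances from query 35:
Point 34 (class 0): distance = 1
Point 33 (class 0): distance = 2
Point 30 (class 0): distance = 5
K=3 nearest neighbors: classes = [0, 0, 0]
Votes for class 1: 0 / 3
Majority vote => class 0

0


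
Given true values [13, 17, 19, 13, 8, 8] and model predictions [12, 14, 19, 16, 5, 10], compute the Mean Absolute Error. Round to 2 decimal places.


Absolute errors: [1, 3, 0, 3, 3, 2]
Sum of absolute errors = 12
MAE = 12 / 6 = 2.00

2.00


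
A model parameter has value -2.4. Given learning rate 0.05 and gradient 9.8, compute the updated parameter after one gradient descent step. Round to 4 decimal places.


w_new = w_old - lr * gradient
= -2.4 - 0.05 * 9.8
= -2.4 - (0.49)
= -2.8900

-2.8900


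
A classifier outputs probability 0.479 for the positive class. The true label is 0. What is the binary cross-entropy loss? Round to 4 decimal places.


For y=0: Loss = -log(1-p)
= -log(1 - 0.479)
= -log(0.521)
= -(-0.652)
= 0.6520

0.6520


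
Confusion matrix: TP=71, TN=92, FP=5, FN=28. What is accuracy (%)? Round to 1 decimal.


Accuracy = (TP + TN) / (TP + TN + FP + FN) * 100
= (71 + 92) / (71 + 92 + 5 + 28)
= 163 / 196
= 0.8316
= 83.2%

83.2


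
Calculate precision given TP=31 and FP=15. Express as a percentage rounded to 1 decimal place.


Precision = TP / (TP + FP) * 100
= 31 / (31 + 15)
= 31 / 46
= 0.6739
= 67.4%

67.4


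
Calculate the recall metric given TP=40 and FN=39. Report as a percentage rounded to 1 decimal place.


Recall = TP / (TP + FN) * 100
= 40 / (40 + 39)
= 40 / 79
= 0.5063
= 50.6%

50.6


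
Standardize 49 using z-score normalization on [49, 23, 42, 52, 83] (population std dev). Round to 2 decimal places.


Mean = (49 + 23 + 42 + 52 + 83) / 5 = 49.8
Variance = sum((x_i - mean)^2) / n = 377.36
Std = sqrt(377.36) = 19.4258
Z = (x - mean) / std
= (49 - 49.8) / 19.4258
= -0.8 / 19.4258
= -0.04

-0.04


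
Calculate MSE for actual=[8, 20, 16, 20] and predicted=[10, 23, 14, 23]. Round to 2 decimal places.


Differences: [-2, -3, 2, -3]
Squared errors: [4, 9, 4, 9]
Sum of squared errors = 26
MSE = 26 / 4 = 6.50

6.50


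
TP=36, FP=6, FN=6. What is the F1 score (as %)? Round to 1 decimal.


Precision = TP / (TP + FP) = 36 / 42 = 0.8571
Recall = TP / (TP + FN) = 36 / 42 = 0.8571
F1 = 2 * P * R / (P + R)
= 2 * 0.8571 * 0.8571 / (0.8571 + 0.8571)
= 1.4694 / 1.7143
= 0.8571
As percentage: 85.7%

85.7


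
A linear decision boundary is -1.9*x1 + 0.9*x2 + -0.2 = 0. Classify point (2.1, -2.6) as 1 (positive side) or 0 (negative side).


Compute -1.9 * 2.1 + 0.9 * -2.6 + -0.2
= -3.99 + -2.34 + -0.2
= -6.53
Since -6.53 < 0, the point is on the negative side.

0


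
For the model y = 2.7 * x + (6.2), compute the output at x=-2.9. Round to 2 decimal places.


y = 2.7 * -2.9 + (6.2)
= -7.83 + (6.2)
= -1.63

-1.63


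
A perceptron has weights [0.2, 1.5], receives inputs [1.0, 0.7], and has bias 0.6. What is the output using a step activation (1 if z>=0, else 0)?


z = w . x + b
= 0.2*1.0 + 1.5*0.7 + 0.6
= 0.2 + 1.05 + 0.6
= 1.25 + 0.6
= 1.85
Since z = 1.85 >= 0, output = 1

1
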